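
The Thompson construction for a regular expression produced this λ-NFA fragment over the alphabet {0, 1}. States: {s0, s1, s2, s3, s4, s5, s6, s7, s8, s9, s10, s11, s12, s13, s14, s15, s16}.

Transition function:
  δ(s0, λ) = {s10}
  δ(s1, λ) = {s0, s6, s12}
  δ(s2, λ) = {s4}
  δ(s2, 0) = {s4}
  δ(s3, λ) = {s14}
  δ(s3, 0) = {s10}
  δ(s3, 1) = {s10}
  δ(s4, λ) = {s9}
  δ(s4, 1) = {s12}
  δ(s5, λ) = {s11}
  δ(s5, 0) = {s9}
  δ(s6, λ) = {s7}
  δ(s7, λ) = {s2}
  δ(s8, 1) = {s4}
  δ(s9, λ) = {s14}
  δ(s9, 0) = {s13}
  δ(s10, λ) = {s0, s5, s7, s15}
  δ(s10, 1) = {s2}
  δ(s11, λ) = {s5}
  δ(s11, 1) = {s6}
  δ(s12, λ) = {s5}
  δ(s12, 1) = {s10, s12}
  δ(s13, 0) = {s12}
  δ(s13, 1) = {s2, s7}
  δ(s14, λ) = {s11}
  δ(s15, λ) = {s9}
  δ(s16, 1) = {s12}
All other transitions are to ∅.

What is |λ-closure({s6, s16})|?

9

Start with {s6, s16}.
From s6 via λ: add s7.
From s7 via λ: add s2.
From s2 via λ: add s4.
From s4 via λ: add s9.
From s9 via λ: add s14.
From s14 via λ: add s11.
From s11 via λ: add s5.
λ-closure = {s2, s4, s5, s6, s7, s9, s11, s14, s16}, which has 9 states.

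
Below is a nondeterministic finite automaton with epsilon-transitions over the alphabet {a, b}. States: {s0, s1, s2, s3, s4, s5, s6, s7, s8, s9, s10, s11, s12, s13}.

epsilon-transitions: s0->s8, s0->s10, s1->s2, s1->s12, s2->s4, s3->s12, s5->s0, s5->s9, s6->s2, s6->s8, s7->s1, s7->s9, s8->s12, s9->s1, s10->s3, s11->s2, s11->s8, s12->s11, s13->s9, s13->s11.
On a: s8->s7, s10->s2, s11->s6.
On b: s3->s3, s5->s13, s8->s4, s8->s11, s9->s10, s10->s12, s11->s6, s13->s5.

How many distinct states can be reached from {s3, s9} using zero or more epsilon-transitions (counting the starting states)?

8

Start with {s3, s9}.
From s3 via epsilon: add s12.
From s9 via epsilon: add s1.
From s1 via epsilon: add s2.
From s12 via epsilon: add s11.
From s2 via epsilon: add s4.
From s11 via epsilon: add s8.
epsilon-closure = {s1, s2, s3, s4, s8, s9, s11, s12}, which has 8 states.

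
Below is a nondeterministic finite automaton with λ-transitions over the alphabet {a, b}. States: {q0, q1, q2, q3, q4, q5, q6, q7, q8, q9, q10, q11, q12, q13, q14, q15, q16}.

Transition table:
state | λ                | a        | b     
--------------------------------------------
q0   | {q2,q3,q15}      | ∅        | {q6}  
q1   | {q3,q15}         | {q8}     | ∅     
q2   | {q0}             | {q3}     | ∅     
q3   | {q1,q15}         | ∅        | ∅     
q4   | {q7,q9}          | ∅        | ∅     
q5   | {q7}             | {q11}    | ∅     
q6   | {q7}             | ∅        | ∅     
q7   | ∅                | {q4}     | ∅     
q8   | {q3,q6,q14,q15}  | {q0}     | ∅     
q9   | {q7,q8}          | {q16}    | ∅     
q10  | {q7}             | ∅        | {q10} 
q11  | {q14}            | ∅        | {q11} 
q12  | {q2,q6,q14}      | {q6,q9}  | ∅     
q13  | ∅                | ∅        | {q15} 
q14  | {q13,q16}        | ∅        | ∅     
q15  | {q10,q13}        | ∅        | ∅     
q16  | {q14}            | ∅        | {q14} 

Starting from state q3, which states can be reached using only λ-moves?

{q1, q3, q7, q10, q13, q15}

Start with {q3}.
From q3 via λ: add q1, q15.
From q15 via λ: add q10, q13.
From q10 via λ: add q7.
No new states can be added; the closed set is {q1, q3, q7, q10, q13, q15}.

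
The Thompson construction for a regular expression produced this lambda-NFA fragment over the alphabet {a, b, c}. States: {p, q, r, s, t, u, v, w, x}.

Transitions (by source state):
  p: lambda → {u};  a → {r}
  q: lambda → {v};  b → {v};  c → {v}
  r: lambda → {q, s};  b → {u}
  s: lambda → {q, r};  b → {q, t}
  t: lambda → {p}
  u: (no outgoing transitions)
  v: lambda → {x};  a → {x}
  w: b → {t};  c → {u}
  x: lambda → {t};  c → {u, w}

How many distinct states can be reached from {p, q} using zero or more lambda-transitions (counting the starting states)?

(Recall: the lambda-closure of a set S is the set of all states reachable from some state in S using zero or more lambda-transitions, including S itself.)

Start with {p, q}.
From p via lambda: add u.
From q via lambda: add v.
From v via lambda: add x.
From x via lambda: add t.
lambda-closure = {p, q, t, u, v, x}, which has 6 states.

6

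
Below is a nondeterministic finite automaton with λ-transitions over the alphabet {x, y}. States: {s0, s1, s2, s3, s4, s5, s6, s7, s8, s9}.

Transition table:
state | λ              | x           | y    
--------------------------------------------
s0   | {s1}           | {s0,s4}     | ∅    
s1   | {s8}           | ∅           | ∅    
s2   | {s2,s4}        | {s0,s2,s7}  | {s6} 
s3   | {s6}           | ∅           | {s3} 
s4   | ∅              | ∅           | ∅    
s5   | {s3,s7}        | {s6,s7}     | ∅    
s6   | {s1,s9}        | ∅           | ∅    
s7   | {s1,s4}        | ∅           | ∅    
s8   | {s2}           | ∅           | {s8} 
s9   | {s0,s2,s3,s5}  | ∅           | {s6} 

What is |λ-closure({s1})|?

Start with {s1}.
From s1 via λ: add s8.
From s8 via λ: add s2.
From s2 via λ: add s4.
λ-closure = {s1, s2, s4, s8}, which has 4 states.

4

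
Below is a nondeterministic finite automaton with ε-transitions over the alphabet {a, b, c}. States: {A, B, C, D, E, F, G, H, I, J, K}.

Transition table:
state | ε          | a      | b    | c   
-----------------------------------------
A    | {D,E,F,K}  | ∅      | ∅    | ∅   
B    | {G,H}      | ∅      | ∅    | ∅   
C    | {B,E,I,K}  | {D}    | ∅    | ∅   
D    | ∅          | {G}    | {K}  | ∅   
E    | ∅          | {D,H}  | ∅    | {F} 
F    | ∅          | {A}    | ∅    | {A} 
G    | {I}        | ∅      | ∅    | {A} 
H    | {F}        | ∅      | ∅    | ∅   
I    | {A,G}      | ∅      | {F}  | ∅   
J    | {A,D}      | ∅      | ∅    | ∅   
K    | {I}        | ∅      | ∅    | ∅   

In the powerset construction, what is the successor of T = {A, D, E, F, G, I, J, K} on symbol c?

E on c → {F}.
F on c → {A}.
G on c → {A}.
No c-transition from A, D, I, J, K.
Union after reading c: {A, F}.
Now take the ε-closure:
From A via ε: add D, E, K.
From K via ε: add I.
From I via ε: add G.
No new states can be added; the closed set is {A, D, E, F, G, I, K}.

{A, D, E, F, G, I, K}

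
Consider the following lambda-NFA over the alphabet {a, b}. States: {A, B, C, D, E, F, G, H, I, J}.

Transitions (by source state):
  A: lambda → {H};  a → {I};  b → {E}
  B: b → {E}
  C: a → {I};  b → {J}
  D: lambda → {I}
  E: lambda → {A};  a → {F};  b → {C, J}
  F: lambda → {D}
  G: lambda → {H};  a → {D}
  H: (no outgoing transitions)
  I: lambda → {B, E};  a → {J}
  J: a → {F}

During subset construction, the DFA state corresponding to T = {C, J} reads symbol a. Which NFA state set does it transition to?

C on a → {I}.
J on a → {F}.
Union after reading a: {F, I}.
Now take the lambda-closure:
From F via lambda: add D.
From I via lambda: add B, E.
From E via lambda: add A.
From A via lambda: add H.
No new states can be added; the closed set is {A, B, D, E, F, H, I}.

{A, B, D, E, F, H, I}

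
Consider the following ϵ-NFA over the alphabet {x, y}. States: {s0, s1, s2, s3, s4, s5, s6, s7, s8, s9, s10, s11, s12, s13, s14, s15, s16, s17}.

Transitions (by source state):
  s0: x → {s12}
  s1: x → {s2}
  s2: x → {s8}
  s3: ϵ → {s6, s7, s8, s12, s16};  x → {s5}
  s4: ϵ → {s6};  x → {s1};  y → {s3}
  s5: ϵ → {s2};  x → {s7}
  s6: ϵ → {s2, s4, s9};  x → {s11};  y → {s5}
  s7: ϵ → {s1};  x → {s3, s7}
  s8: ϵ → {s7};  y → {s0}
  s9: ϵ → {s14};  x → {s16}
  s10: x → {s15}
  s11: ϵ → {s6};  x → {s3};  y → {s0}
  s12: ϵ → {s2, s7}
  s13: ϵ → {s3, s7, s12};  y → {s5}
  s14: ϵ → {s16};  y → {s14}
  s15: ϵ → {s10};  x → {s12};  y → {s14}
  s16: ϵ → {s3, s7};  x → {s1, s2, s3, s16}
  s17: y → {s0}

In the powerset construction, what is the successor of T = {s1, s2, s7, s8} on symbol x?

s1 on x → {s2}.
s2 on x → {s8}.
s7 on x → {s3, s7}.
No x-transition from s8.
Union after reading x: {s2, s3, s7, s8}.
Now take the ϵ-closure:
From s3 via ϵ: add s6, s12, s16.
From s7 via ϵ: add s1.
From s6 via ϵ: add s4, s9.
From s9 via ϵ: add s14.
No new states can be added; the closed set is {s1, s2, s3, s4, s6, s7, s8, s9, s12, s14, s16}.

{s1, s2, s3, s4, s6, s7, s8, s9, s12, s14, s16}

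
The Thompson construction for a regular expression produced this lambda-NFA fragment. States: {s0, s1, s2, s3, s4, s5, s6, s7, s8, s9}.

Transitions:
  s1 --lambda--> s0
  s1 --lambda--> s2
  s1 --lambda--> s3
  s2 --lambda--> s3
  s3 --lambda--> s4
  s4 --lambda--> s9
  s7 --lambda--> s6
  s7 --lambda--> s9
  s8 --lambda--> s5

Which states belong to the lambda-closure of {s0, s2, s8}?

{s0, s2, s3, s4, s5, s8, s9}

Start with {s0, s2, s8}.
From s2 via lambda: add s3.
From s8 via lambda: add s5.
From s3 via lambda: add s4.
From s4 via lambda: add s9.
No new states can be added; the closed set is {s0, s2, s3, s4, s5, s8, s9}.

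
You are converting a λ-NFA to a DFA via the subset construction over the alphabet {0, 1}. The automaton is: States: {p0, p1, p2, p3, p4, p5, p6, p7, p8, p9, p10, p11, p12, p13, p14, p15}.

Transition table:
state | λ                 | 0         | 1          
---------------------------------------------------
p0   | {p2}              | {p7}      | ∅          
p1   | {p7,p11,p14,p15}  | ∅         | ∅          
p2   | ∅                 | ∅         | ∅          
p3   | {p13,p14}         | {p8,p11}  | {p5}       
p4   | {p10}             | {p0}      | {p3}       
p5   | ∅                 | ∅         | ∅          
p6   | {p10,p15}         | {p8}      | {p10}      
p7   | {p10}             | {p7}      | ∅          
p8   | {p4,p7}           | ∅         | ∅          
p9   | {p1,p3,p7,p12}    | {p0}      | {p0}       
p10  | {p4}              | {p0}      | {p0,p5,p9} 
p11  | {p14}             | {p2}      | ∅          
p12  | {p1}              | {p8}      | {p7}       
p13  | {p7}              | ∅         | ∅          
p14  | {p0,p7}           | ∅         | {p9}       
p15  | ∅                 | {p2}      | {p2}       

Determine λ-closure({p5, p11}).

{p0, p2, p4, p5, p7, p10, p11, p14}

Start with {p5, p11}.
From p11 via λ: add p14.
From p14 via λ: add p0, p7.
From p0 via λ: add p2.
From p7 via λ: add p10.
From p10 via λ: add p4.
No new states can be added; the closed set is {p0, p2, p4, p5, p7, p10, p11, p14}.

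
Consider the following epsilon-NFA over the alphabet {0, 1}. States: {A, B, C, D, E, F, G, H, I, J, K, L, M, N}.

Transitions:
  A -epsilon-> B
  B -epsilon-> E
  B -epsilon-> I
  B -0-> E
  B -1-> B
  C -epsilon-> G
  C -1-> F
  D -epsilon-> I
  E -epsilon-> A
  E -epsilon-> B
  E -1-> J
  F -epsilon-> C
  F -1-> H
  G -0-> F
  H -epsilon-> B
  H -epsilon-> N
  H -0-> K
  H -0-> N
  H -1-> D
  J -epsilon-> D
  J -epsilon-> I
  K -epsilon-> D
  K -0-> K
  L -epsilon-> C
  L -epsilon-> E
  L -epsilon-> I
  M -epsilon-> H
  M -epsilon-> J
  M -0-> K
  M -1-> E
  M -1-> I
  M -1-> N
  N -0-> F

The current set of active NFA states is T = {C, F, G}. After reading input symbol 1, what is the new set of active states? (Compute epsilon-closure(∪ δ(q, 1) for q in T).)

{A, B, C, E, F, G, H, I, N}

C on 1 → {F}.
F on 1 → {H}.
No 1-transition from G.
Union after reading 1: {F, H}.
Now take the epsilon-closure:
From F via epsilon: add C.
From H via epsilon: add B, N.
From B via epsilon: add E, I.
From C via epsilon: add G.
From E via epsilon: add A.
No new states can be added; the closed set is {A, B, C, E, F, G, H, I, N}.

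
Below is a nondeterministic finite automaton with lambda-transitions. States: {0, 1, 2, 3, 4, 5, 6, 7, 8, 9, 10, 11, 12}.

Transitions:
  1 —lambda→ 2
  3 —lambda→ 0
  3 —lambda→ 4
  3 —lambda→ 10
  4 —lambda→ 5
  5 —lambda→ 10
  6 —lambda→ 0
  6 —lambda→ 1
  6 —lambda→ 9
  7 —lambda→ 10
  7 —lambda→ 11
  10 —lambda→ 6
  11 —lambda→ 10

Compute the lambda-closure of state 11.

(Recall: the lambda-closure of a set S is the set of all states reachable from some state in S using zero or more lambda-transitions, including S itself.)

Start with {11}.
From 11 via lambda: add 10.
From 10 via lambda: add 6.
From 6 via lambda: add 0, 1, 9.
From 1 via lambda: add 2.
No new states can be added; the closed set is {0, 1, 2, 6, 9, 10, 11}.

{0, 1, 2, 6, 9, 10, 11}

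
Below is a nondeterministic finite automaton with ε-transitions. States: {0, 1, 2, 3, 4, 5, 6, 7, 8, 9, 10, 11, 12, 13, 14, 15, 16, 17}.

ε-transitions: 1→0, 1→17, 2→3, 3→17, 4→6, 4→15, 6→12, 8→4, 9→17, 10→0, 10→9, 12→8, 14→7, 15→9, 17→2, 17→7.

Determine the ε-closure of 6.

Start with {6}.
From 6 via ε: add 12.
From 12 via ε: add 8.
From 8 via ε: add 4.
From 4 via ε: add 15.
From 15 via ε: add 9.
From 9 via ε: add 17.
From 17 via ε: add 2, 7.
From 2 via ε: add 3.
No new states can be added; the closed set is {2, 3, 4, 6, 7, 8, 9, 12, 15, 17}.

{2, 3, 4, 6, 7, 8, 9, 12, 15, 17}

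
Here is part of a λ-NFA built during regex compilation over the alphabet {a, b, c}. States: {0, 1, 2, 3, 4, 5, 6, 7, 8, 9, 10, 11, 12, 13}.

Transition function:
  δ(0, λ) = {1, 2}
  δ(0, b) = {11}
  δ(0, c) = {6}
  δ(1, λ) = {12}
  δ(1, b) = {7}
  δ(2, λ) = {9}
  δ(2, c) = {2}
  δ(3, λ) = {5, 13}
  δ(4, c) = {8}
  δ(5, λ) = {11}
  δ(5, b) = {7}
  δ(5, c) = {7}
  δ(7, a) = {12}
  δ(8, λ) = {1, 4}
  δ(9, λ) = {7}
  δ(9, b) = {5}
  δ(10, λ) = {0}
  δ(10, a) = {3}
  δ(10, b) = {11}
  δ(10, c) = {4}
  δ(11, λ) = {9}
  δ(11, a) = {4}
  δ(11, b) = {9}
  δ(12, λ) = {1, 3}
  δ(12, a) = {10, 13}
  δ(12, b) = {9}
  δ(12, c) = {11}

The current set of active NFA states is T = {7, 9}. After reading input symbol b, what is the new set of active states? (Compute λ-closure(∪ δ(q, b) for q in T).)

{5, 7, 9, 11}

9 on b → {5}.
No b-transition from 7.
Union after reading b: {5}.
Now take the λ-closure:
From 5 via λ: add 11.
From 11 via λ: add 9.
From 9 via λ: add 7.
No new states can be added; the closed set is {5, 7, 9, 11}.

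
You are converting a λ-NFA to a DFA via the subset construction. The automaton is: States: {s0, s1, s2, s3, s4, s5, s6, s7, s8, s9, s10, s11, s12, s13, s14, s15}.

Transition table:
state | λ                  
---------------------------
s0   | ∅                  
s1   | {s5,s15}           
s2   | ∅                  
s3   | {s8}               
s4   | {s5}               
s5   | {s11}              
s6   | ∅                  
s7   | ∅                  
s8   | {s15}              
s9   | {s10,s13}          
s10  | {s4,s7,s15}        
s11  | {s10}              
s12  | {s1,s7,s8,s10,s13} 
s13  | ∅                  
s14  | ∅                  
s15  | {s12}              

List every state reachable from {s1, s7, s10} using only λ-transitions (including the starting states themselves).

{s1, s4, s5, s7, s8, s10, s11, s12, s13, s15}

Start with {s1, s7, s10}.
From s1 via λ: add s5, s15.
From s10 via λ: add s4.
From s5 via λ: add s11.
From s15 via λ: add s12.
From s12 via λ: add s8, s13.
No new states can be added; the closed set is {s1, s4, s5, s7, s8, s10, s11, s12, s13, s15}.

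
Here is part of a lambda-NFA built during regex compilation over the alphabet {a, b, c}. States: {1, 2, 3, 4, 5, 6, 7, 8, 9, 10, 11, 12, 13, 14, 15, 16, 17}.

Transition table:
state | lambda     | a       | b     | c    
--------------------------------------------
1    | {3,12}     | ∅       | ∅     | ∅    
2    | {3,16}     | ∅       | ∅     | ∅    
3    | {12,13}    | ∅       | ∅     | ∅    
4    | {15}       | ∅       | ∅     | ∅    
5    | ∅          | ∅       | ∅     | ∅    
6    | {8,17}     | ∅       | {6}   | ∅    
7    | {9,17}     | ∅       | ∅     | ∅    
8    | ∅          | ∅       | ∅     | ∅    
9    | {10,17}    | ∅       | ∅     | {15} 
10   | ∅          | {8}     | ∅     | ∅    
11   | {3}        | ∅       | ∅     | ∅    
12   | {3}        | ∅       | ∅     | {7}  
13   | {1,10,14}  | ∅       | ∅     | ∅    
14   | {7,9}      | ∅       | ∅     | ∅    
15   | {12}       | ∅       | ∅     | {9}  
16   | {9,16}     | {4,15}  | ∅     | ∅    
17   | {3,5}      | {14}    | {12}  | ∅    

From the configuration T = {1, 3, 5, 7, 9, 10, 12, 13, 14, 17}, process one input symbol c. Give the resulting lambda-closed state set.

{1, 3, 5, 7, 9, 10, 12, 13, 14, 15, 17}

9 on c → {15}.
12 on c → {7}.
No c-transition from 1, 3, 5, 7, 10, 13, 14, 17.
Union after reading c: {7, 15}.
Now take the lambda-closure:
From 7 via lambda: add 9, 17.
From 15 via lambda: add 12.
From 9 via lambda: add 10.
From 12 via lambda: add 3.
From 17 via lambda: add 5.
From 3 via lambda: add 13.
From 13 via lambda: add 1, 14.
No new states can be added; the closed set is {1, 3, 5, 7, 9, 10, 12, 13, 14, 15, 17}.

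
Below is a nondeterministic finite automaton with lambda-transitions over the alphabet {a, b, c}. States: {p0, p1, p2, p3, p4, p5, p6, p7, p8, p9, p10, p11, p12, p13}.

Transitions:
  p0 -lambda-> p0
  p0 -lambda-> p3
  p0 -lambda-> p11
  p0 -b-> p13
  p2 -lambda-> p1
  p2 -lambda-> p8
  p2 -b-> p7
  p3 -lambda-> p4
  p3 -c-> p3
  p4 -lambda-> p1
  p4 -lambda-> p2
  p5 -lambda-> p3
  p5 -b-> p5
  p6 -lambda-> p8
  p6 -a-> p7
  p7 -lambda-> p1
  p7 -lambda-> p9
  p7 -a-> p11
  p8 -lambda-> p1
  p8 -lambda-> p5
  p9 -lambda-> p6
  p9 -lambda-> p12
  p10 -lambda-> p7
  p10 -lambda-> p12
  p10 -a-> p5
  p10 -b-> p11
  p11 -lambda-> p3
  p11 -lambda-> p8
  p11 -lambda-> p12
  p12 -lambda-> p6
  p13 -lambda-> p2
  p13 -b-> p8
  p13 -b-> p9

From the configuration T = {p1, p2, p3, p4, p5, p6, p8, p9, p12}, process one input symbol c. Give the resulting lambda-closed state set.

{p1, p2, p3, p4, p5, p8}

p3 on c → {p3}.
No c-transition from p1, p2, p4, p5, p6, p8, p9, p12.
Union after reading c: {p3}.
Now take the lambda-closure:
From p3 via lambda: add p4.
From p4 via lambda: add p1, p2.
From p2 via lambda: add p8.
From p8 via lambda: add p5.
No new states can be added; the closed set is {p1, p2, p3, p4, p5, p8}.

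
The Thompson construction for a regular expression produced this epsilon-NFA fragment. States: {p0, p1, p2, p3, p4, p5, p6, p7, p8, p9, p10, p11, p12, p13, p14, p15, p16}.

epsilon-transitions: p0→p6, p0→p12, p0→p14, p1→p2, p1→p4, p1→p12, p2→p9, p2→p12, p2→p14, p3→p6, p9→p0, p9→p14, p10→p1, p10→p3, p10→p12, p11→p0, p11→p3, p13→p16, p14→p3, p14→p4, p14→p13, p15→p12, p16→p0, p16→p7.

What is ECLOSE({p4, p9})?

{p0, p3, p4, p6, p7, p9, p12, p13, p14, p16}

Start with {p4, p9}.
From p9 via epsilon: add p0, p14.
From p0 via epsilon: add p6, p12.
From p14 via epsilon: add p3, p13.
From p13 via epsilon: add p16.
From p16 via epsilon: add p7.
No new states can be added; the closed set is {p0, p3, p4, p6, p7, p9, p12, p13, p14, p16}.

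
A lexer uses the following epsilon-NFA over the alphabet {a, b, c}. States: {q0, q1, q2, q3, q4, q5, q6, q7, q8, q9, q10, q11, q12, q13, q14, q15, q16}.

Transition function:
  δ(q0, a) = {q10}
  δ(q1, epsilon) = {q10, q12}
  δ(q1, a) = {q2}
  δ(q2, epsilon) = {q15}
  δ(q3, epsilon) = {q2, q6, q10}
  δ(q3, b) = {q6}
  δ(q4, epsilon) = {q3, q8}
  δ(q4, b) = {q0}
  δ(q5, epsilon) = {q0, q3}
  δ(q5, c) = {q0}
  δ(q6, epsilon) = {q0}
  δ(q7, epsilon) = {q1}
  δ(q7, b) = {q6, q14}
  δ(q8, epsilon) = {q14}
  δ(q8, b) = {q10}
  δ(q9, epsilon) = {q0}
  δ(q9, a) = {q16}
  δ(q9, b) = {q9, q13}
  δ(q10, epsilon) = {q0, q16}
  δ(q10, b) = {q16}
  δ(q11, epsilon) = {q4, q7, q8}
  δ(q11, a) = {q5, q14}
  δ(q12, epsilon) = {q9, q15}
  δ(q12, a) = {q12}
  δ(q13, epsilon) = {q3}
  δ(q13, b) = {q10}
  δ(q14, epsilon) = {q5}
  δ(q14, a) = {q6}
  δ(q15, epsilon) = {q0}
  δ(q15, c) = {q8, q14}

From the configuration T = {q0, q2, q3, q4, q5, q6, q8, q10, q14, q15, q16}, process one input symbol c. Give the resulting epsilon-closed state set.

{q0, q2, q3, q5, q6, q8, q10, q14, q15, q16}

q5 on c → {q0}.
q15 on c → {q8, q14}.
No c-transition from q0, q2, q3, q4, q6, q8, q10, q14, q16.
Union after reading c: {q0, q8, q14}.
Now take the epsilon-closure:
From q14 via epsilon: add q5.
From q5 via epsilon: add q3.
From q3 via epsilon: add q2, q6, q10.
From q2 via epsilon: add q15.
From q10 via epsilon: add q16.
No new states can be added; the closed set is {q0, q2, q3, q5, q6, q8, q10, q14, q15, q16}.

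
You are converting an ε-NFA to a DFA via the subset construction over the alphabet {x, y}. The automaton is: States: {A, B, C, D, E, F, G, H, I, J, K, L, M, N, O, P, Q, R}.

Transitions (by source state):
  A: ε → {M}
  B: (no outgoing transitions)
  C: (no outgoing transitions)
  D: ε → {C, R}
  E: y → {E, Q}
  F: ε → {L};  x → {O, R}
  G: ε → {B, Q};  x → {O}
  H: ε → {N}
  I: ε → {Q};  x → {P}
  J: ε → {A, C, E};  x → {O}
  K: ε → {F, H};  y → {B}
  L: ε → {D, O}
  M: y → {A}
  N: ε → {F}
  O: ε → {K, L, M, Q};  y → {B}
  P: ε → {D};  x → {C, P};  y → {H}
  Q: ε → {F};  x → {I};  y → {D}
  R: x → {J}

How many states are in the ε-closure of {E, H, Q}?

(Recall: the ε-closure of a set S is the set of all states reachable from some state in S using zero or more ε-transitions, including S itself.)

Start with {E, H, Q}.
From H via ε: add N.
From Q via ε: add F.
From F via ε: add L.
From L via ε: add D, O.
From D via ε: add C, R.
From O via ε: add K, M.
ε-closure = {C, D, E, F, H, K, L, M, N, O, Q, R}, which has 12 states.

12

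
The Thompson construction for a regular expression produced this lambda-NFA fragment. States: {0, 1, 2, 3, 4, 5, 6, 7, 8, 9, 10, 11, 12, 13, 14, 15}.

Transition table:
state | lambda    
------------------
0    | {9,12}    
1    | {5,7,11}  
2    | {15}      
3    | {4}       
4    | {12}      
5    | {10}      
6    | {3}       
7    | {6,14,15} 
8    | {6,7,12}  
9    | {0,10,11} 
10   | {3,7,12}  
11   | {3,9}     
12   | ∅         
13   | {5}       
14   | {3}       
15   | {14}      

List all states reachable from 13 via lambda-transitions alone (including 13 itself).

{3, 4, 5, 6, 7, 10, 12, 13, 14, 15}

Start with {13}.
From 13 via lambda: add 5.
From 5 via lambda: add 10.
From 10 via lambda: add 3, 7, 12.
From 3 via lambda: add 4.
From 7 via lambda: add 6, 14, 15.
No new states can be added; the closed set is {3, 4, 5, 6, 7, 10, 12, 13, 14, 15}.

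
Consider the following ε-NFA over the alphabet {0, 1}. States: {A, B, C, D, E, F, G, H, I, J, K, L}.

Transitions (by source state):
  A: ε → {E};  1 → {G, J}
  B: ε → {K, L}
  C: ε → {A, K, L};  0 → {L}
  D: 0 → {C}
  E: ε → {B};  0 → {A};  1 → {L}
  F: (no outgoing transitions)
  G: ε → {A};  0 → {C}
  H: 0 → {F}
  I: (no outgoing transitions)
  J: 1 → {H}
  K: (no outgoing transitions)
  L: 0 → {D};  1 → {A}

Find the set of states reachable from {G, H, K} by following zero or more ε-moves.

{A, B, E, G, H, K, L}

Start with {G, H, K}.
From G via ε: add A.
From A via ε: add E.
From E via ε: add B.
From B via ε: add L.
No new states can be added; the closed set is {A, B, E, G, H, K, L}.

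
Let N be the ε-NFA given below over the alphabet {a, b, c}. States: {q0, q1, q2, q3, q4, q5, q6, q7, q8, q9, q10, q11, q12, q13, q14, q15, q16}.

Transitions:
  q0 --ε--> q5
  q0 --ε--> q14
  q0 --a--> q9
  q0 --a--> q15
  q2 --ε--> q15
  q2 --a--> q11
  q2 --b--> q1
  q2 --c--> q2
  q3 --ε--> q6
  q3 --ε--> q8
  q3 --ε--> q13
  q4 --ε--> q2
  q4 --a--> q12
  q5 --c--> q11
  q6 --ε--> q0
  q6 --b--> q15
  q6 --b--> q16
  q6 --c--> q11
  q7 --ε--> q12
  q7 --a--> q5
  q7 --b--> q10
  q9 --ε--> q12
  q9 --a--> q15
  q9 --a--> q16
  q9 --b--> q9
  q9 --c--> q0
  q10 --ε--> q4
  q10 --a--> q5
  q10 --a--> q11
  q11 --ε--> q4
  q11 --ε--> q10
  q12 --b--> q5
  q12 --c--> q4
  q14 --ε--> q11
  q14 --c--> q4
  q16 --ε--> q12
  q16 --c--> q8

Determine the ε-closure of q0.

{q0, q2, q4, q5, q10, q11, q14, q15}

Start with {q0}.
From q0 via ε: add q5, q14.
From q14 via ε: add q11.
From q11 via ε: add q4, q10.
From q4 via ε: add q2.
From q2 via ε: add q15.
No new states can be added; the closed set is {q0, q2, q4, q5, q10, q11, q14, q15}.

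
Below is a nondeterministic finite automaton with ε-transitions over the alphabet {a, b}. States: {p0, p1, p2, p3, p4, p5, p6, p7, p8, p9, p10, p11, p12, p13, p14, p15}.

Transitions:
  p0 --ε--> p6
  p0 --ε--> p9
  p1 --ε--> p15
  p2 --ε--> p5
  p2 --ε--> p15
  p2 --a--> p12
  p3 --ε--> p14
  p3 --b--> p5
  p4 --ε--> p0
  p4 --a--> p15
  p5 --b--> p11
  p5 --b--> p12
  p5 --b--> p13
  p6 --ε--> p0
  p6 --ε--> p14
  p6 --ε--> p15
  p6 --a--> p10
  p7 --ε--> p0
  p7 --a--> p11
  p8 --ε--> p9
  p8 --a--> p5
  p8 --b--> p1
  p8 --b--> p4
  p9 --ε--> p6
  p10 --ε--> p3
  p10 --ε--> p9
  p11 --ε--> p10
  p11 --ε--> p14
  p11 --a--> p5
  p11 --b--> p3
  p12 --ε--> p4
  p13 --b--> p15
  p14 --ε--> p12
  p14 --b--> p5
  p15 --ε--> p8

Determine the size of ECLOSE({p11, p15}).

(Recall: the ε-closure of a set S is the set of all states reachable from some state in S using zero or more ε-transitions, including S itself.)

11

Start with {p11, p15}.
From p11 via ε: add p10, p14.
From p15 via ε: add p8.
From p8 via ε: add p9.
From p10 via ε: add p3.
From p14 via ε: add p12.
From p9 via ε: add p6.
From p12 via ε: add p4.
From p4 via ε: add p0.
ε-closure = {p0, p3, p4, p6, p8, p9, p10, p11, p12, p14, p15}, which has 11 states.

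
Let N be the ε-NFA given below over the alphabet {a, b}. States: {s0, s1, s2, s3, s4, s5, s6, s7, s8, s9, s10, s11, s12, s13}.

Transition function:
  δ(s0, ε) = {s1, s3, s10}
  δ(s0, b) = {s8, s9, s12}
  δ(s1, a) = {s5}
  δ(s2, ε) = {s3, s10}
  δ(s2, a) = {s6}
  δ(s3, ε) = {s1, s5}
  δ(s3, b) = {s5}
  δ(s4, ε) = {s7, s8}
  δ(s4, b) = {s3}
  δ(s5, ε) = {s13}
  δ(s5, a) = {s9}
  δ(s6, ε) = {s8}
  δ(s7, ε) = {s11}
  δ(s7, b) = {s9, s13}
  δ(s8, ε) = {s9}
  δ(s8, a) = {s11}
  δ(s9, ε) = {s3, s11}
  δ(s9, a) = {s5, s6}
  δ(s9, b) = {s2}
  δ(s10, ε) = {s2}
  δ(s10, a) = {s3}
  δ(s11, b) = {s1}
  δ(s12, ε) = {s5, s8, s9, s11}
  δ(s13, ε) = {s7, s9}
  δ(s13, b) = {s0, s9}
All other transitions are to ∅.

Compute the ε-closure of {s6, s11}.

{s1, s3, s5, s6, s7, s8, s9, s11, s13}

Start with {s6, s11}.
From s6 via ε: add s8.
From s8 via ε: add s9.
From s9 via ε: add s3.
From s3 via ε: add s1, s5.
From s5 via ε: add s13.
From s13 via ε: add s7.
No new states can be added; the closed set is {s1, s3, s5, s6, s7, s8, s9, s11, s13}.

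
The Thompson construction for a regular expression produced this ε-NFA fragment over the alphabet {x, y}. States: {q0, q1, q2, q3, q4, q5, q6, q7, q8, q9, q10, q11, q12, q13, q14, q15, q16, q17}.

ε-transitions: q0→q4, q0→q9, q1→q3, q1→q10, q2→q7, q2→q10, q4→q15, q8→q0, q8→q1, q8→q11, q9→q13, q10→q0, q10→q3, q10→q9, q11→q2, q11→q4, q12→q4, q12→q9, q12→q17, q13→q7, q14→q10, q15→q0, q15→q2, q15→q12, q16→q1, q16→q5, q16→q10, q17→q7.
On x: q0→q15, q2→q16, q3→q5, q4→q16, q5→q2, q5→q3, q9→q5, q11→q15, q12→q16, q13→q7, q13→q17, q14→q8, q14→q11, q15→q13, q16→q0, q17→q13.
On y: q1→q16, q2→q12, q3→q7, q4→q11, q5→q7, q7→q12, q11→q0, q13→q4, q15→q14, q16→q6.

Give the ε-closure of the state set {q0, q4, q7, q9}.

{q0, q2, q3, q4, q7, q9, q10, q12, q13, q15, q17}

Start with {q0, q4, q7, q9}.
From q4 via ε: add q15.
From q9 via ε: add q13.
From q15 via ε: add q2, q12.
From q2 via ε: add q10.
From q12 via ε: add q17.
From q10 via ε: add q3.
No new states can be added; the closed set is {q0, q2, q3, q4, q7, q9, q10, q12, q13, q15, q17}.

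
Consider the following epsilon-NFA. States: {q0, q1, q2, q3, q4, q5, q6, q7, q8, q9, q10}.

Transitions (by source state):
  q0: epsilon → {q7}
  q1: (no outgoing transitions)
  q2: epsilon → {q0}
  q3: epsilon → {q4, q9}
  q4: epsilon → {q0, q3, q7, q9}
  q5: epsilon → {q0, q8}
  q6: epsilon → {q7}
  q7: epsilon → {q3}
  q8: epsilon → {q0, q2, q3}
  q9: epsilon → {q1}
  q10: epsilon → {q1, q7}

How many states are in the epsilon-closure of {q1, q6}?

Start with {q1, q6}.
From q6 via epsilon: add q7.
From q7 via epsilon: add q3.
From q3 via epsilon: add q4, q9.
From q4 via epsilon: add q0.
epsilon-closure = {q0, q1, q3, q4, q6, q7, q9}, which has 7 states.

7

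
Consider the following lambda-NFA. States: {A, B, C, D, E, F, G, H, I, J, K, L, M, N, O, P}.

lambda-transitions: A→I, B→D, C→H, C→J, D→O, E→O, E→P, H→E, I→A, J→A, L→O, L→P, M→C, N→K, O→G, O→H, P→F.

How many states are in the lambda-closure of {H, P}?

Start with {H, P}.
From H via lambda: add E.
From P via lambda: add F.
From E via lambda: add O.
From O via lambda: add G.
lambda-closure = {E, F, G, H, O, P}, which has 6 states.

6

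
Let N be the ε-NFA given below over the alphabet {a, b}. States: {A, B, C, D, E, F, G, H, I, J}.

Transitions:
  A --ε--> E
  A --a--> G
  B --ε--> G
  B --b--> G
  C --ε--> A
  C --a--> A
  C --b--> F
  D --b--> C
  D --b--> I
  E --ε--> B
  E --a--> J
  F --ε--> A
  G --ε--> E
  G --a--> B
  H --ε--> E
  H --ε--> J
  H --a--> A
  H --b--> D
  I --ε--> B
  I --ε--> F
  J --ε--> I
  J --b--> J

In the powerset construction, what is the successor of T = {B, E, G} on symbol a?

{A, B, E, F, G, I, J}

E on a → {J}.
G on a → {B}.
No a-transition from B.
Union after reading a: {B, J}.
Now take the ε-closure:
From B via ε: add G.
From J via ε: add I.
From G via ε: add E.
From I via ε: add F.
From F via ε: add A.
No new states can be added; the closed set is {A, B, E, F, G, I, J}.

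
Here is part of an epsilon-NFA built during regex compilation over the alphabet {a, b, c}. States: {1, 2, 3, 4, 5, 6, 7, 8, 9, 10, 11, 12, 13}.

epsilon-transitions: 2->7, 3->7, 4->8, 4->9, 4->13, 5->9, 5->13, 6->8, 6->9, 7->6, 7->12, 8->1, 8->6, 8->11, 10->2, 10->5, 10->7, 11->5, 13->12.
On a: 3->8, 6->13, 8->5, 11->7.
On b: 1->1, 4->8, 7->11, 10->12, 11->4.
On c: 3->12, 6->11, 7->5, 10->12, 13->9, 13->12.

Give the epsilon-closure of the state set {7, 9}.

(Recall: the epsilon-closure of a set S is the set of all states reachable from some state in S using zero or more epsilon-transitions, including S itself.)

Start with {7, 9}.
From 7 via epsilon: add 6, 12.
From 6 via epsilon: add 8.
From 8 via epsilon: add 1, 11.
From 11 via epsilon: add 5.
From 5 via epsilon: add 13.
No new states can be added; the closed set is {1, 5, 6, 7, 8, 9, 11, 12, 13}.

{1, 5, 6, 7, 8, 9, 11, 12, 13}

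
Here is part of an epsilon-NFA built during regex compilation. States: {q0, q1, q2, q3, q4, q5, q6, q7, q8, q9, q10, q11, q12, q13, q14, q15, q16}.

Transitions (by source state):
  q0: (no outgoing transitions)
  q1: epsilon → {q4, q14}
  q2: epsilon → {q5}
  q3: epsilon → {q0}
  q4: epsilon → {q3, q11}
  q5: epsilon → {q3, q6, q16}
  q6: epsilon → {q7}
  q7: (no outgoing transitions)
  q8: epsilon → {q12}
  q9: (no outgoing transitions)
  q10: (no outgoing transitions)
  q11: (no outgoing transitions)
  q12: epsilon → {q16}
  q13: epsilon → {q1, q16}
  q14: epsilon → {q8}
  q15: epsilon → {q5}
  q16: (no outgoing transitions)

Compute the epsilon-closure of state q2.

{q0, q2, q3, q5, q6, q7, q16}

Start with {q2}.
From q2 via epsilon: add q5.
From q5 via epsilon: add q3, q6, q16.
From q3 via epsilon: add q0.
From q6 via epsilon: add q7.
No new states can be added; the closed set is {q0, q2, q3, q5, q6, q7, q16}.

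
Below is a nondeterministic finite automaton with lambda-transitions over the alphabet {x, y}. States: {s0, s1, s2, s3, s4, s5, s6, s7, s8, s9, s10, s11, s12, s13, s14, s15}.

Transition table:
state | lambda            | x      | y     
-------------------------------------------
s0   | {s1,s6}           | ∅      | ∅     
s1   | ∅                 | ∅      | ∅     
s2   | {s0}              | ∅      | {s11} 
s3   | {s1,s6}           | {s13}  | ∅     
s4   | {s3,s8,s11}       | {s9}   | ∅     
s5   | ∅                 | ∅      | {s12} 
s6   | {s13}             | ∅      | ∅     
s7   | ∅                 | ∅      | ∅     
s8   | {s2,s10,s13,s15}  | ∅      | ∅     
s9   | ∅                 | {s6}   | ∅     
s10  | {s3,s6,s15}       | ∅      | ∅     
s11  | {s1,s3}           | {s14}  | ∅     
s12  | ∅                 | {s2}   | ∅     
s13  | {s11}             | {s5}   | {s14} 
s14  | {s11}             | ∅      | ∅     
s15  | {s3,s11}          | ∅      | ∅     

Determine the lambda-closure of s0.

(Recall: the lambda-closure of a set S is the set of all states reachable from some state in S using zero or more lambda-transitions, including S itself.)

{s0, s1, s3, s6, s11, s13}

Start with {s0}.
From s0 via lambda: add s1, s6.
From s6 via lambda: add s13.
From s13 via lambda: add s11.
From s11 via lambda: add s3.
No new states can be added; the closed set is {s0, s1, s3, s6, s11, s13}.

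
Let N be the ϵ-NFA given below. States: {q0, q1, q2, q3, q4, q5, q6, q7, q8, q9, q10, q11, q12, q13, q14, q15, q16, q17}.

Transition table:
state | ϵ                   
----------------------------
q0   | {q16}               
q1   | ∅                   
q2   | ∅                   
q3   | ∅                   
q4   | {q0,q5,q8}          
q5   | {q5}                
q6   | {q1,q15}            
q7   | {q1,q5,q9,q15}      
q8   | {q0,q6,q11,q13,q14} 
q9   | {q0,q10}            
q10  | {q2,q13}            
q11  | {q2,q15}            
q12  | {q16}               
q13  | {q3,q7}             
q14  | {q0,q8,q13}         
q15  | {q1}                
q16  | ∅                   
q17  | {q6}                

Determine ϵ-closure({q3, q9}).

{q0, q1, q2, q3, q5, q7, q9, q10, q13, q15, q16}

Start with {q3, q9}.
From q9 via ϵ: add q0, q10.
From q0 via ϵ: add q16.
From q10 via ϵ: add q2, q13.
From q13 via ϵ: add q7.
From q7 via ϵ: add q1, q5, q15.
No new states can be added; the closed set is {q0, q1, q2, q3, q5, q7, q9, q10, q13, q15, q16}.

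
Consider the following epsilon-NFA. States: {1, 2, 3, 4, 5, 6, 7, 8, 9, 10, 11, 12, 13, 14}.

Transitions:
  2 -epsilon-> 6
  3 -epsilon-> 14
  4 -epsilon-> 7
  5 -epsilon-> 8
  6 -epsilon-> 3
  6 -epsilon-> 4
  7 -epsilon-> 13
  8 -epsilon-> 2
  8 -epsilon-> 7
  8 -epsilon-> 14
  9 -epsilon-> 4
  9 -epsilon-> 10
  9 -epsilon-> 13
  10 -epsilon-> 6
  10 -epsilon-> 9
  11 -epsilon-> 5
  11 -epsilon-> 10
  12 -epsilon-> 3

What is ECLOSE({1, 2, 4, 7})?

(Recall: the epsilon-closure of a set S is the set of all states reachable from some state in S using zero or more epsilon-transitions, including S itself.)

{1, 2, 3, 4, 6, 7, 13, 14}

Start with {1, 2, 4, 7}.
From 2 via epsilon: add 6.
From 7 via epsilon: add 13.
From 6 via epsilon: add 3.
From 3 via epsilon: add 14.
No new states can be added; the closed set is {1, 2, 3, 4, 6, 7, 13, 14}.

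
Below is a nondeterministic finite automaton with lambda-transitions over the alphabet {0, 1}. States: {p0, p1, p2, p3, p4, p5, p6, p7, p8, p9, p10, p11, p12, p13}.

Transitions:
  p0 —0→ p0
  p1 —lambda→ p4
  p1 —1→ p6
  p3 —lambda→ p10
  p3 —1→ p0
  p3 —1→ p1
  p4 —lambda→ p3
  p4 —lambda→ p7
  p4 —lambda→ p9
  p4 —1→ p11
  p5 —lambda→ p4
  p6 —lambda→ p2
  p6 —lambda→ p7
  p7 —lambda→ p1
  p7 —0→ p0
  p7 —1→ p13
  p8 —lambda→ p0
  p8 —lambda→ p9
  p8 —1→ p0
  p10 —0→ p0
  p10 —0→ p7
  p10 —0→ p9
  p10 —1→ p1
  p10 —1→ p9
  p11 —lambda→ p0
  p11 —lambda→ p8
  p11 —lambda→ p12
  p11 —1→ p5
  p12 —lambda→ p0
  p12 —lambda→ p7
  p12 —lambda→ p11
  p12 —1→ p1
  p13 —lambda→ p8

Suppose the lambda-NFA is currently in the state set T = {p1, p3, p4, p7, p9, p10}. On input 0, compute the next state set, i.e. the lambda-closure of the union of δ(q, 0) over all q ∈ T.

p7 on 0 → {p0}.
p10 on 0 → {p0, p7, p9}.
No 0-transition from p1, p3, p4, p9.
Union after reading 0: {p0, p7, p9}.
Now take the lambda-closure:
From p7 via lambda: add p1.
From p1 via lambda: add p4.
From p4 via lambda: add p3.
From p3 via lambda: add p10.
No new states can be added; the closed set is {p0, p1, p3, p4, p7, p9, p10}.

{p0, p1, p3, p4, p7, p9, p10}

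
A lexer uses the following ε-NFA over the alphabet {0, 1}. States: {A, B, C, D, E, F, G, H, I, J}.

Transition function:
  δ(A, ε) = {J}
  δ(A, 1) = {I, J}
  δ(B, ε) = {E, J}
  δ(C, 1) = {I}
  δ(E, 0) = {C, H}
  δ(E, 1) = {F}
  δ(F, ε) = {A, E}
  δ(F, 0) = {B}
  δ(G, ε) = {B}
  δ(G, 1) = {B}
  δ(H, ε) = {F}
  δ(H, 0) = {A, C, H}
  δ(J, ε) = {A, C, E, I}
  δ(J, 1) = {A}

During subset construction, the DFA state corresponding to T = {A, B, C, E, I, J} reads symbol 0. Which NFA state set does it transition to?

E on 0 → {C, H}.
No 0-transition from A, B, C, I, J.
Union after reading 0: {C, H}.
Now take the ε-closure:
From H via ε: add F.
From F via ε: add A, E.
From A via ε: add J.
From J via ε: add I.
No new states can be added; the closed set is {A, C, E, F, H, I, J}.

{A, C, E, F, H, I, J}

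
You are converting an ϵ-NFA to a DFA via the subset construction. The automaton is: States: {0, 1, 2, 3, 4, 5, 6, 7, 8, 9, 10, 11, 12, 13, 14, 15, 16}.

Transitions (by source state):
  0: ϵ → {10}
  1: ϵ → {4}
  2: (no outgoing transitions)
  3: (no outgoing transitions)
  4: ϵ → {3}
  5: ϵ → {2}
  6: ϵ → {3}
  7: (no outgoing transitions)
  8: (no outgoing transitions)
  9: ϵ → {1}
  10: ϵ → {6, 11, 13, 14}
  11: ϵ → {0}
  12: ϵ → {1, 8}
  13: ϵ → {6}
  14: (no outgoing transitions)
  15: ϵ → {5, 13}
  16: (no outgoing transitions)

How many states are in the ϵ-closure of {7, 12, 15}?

Start with {7, 12, 15}.
From 12 via ϵ: add 1, 8.
From 15 via ϵ: add 5, 13.
From 1 via ϵ: add 4.
From 5 via ϵ: add 2.
From 13 via ϵ: add 6.
From 4 via ϵ: add 3.
ϵ-closure = {1, 2, 3, 4, 5, 6, 7, 8, 12, 13, 15}, which has 11 states.

11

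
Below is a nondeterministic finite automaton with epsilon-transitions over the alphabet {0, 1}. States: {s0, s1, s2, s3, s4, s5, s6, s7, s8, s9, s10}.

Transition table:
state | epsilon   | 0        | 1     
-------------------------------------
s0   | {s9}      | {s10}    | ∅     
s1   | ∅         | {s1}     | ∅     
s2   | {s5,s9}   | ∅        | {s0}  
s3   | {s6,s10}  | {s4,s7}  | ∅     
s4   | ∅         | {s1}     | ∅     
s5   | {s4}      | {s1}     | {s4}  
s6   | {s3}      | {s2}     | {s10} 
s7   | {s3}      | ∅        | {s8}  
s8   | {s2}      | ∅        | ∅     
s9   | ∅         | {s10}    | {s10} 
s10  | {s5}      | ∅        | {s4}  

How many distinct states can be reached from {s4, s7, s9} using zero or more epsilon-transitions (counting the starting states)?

Start with {s4, s7, s9}.
From s7 via epsilon: add s3.
From s3 via epsilon: add s6, s10.
From s10 via epsilon: add s5.
epsilon-closure = {s3, s4, s5, s6, s7, s9, s10}, which has 7 states.

7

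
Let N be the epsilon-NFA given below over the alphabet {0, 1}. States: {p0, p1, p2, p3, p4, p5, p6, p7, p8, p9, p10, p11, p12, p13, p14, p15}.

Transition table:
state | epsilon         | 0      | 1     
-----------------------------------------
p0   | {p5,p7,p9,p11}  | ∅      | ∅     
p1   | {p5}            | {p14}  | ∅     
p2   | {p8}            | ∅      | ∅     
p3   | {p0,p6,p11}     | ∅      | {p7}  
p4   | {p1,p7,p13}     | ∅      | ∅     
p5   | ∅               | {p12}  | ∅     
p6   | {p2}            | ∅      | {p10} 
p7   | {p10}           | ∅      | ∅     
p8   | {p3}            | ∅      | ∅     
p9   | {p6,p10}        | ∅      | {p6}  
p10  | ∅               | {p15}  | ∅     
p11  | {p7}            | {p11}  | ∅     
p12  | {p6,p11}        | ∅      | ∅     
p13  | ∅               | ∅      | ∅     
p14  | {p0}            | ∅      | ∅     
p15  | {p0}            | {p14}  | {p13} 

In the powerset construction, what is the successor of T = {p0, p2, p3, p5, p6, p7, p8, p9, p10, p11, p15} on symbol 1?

{p0, p2, p3, p5, p6, p7, p8, p9, p10, p11, p13}

p3 on 1 → {p7}.
p6 on 1 → {p10}.
p9 on 1 → {p6}.
p15 on 1 → {p13}.
No 1-transition from p0, p2, p5, p7, p8, p10, p11.
Union after reading 1: {p6, p7, p10, p13}.
Now take the epsilon-closure:
From p6 via epsilon: add p2.
From p2 via epsilon: add p8.
From p8 via epsilon: add p3.
From p3 via epsilon: add p0, p11.
From p0 via epsilon: add p5, p9.
No new states can be added; the closed set is {p0, p2, p3, p5, p6, p7, p8, p9, p10, p11, p13}.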